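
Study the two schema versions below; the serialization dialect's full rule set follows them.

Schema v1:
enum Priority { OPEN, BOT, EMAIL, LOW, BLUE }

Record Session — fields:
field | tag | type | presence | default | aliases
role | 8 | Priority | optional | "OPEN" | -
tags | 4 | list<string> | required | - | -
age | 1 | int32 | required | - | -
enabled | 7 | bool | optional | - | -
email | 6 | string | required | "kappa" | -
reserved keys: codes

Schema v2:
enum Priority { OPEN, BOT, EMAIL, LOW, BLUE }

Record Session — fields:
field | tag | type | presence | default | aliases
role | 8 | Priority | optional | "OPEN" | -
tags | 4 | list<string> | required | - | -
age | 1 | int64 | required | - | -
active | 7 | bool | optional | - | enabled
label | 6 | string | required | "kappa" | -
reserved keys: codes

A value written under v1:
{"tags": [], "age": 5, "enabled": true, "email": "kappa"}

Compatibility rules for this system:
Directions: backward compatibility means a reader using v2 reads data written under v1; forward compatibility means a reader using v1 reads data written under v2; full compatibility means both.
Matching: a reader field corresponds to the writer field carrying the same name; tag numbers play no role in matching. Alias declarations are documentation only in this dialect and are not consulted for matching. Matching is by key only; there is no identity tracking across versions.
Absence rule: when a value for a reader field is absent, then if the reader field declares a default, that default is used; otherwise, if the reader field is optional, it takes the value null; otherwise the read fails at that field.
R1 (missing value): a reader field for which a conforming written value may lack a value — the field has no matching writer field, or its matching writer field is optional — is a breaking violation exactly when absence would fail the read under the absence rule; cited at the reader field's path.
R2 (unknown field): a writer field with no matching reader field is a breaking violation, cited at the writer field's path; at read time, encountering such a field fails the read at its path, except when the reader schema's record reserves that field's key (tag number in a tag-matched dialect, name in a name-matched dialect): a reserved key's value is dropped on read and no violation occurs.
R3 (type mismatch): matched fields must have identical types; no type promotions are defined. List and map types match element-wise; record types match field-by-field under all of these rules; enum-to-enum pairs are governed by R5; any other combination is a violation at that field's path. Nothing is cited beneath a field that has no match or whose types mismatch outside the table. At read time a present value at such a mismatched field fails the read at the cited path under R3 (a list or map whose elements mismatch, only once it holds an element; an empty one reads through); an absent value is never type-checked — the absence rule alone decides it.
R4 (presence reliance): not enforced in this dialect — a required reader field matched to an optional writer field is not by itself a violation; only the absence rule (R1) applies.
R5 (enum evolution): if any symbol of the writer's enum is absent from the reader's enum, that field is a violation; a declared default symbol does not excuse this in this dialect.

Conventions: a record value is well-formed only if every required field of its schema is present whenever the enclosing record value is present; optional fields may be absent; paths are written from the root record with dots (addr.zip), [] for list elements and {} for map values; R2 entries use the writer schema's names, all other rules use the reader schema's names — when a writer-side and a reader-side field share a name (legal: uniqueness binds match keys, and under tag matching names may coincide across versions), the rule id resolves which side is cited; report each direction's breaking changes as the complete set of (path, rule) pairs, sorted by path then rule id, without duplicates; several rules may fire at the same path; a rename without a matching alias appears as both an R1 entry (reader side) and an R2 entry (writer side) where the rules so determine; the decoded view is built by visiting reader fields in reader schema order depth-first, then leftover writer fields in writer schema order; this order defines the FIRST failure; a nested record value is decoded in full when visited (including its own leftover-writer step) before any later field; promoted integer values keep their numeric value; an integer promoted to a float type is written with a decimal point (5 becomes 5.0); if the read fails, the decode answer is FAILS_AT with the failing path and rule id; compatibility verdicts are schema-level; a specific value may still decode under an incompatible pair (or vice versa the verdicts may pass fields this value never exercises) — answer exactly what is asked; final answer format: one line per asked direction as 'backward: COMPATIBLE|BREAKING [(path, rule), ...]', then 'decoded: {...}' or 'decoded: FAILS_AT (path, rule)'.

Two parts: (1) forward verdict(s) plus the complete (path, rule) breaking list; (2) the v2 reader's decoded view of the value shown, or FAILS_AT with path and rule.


forward: BREAKING [(active, R2), (age, R3), (label, R2)]; decoded: FAILS_AT (age, R3)

each type pair in Session: writer, then reader
checking forward for Session: reader v1 against writer v2:
  Priority -> Priority, writer optional: role aligns to role
  list<string> -> list<string>, writer required: tags aligns to tags
  int64 -> int32, writer required: age aligns to age
  enabled: no writer match
  email: no writer match
  active (writer side), unknown to reader
  label (writer side), unknown to reader
  R2 fires at active
  R3 fires at age
  R2 fires at label
  => forward: BREAKING (3)
decode walk for Session under reader schema v2:
  role := "OPEN" (missing; default applied)
  tags := []
  read fails at age under R3
  => FAILS_AT (age, R3)


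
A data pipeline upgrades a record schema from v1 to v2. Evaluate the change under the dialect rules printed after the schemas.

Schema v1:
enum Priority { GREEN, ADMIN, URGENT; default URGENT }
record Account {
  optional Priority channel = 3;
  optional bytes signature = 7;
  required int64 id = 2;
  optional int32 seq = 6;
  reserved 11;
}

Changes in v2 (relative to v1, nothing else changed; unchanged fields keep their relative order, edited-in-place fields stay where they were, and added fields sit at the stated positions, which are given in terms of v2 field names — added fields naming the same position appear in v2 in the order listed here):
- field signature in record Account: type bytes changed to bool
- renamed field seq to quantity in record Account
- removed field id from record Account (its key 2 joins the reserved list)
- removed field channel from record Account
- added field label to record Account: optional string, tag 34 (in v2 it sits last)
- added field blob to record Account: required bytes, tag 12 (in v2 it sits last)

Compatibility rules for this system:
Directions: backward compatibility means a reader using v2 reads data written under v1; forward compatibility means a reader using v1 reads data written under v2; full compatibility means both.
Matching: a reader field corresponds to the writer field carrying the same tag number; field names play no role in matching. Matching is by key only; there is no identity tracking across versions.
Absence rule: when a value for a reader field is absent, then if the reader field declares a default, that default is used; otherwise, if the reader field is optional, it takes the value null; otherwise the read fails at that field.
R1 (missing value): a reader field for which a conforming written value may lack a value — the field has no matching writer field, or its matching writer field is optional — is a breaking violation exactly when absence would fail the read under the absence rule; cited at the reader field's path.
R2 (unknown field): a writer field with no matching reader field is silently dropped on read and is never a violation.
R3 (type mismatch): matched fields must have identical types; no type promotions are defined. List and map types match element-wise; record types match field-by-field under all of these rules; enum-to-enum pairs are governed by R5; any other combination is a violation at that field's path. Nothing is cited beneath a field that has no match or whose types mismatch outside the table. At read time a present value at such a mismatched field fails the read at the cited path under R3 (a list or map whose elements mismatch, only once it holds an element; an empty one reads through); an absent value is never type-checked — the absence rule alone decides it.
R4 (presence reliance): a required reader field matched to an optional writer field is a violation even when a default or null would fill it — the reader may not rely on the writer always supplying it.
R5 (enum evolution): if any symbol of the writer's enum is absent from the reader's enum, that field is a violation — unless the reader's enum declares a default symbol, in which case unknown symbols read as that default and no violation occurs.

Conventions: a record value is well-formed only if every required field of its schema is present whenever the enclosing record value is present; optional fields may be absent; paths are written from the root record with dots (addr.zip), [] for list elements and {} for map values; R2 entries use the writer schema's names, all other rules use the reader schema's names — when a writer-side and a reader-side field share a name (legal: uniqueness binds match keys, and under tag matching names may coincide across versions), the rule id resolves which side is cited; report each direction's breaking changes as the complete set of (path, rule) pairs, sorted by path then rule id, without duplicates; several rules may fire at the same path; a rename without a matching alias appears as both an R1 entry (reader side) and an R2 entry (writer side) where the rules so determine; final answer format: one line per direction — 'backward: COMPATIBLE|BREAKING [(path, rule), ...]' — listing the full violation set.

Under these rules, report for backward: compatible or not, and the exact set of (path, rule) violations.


arrows below run writer -> reader for Account
checking backward for Account: reader v2 against writer v1:
  writer optional, bytes -> bool: reader signature maps from writer signature
  writer optional, int32 -> int32: reader quantity maps from writer seq
  label: no writer match
  blob: no writer match
  writer field channel has no reader counterpart
  writer field id has no reader counterpart
  breaking: (blob, R1)
  breaking: (signature, R3)
  => backward verdict for Account: BREAKING, 2 violation(s)
the rest of the Account diff is inert for this question:
  renamed field seq to quantity in record Account -> inert for the asked Account verdict: nothing fires
  removed field id from record Account (its key 2 joins the reserved list) -> its effect on Account is confined to the forward direction, not asked
  removed field channel from record Account -> inert for the asked Account verdict: nothing fires
  added field label to record Account: optional string, tag 34 (in v2 it sits last) -> inert for the asked Account verdict: nothing fires

backward: BREAKING [(blob, R1), (signature, R3)]


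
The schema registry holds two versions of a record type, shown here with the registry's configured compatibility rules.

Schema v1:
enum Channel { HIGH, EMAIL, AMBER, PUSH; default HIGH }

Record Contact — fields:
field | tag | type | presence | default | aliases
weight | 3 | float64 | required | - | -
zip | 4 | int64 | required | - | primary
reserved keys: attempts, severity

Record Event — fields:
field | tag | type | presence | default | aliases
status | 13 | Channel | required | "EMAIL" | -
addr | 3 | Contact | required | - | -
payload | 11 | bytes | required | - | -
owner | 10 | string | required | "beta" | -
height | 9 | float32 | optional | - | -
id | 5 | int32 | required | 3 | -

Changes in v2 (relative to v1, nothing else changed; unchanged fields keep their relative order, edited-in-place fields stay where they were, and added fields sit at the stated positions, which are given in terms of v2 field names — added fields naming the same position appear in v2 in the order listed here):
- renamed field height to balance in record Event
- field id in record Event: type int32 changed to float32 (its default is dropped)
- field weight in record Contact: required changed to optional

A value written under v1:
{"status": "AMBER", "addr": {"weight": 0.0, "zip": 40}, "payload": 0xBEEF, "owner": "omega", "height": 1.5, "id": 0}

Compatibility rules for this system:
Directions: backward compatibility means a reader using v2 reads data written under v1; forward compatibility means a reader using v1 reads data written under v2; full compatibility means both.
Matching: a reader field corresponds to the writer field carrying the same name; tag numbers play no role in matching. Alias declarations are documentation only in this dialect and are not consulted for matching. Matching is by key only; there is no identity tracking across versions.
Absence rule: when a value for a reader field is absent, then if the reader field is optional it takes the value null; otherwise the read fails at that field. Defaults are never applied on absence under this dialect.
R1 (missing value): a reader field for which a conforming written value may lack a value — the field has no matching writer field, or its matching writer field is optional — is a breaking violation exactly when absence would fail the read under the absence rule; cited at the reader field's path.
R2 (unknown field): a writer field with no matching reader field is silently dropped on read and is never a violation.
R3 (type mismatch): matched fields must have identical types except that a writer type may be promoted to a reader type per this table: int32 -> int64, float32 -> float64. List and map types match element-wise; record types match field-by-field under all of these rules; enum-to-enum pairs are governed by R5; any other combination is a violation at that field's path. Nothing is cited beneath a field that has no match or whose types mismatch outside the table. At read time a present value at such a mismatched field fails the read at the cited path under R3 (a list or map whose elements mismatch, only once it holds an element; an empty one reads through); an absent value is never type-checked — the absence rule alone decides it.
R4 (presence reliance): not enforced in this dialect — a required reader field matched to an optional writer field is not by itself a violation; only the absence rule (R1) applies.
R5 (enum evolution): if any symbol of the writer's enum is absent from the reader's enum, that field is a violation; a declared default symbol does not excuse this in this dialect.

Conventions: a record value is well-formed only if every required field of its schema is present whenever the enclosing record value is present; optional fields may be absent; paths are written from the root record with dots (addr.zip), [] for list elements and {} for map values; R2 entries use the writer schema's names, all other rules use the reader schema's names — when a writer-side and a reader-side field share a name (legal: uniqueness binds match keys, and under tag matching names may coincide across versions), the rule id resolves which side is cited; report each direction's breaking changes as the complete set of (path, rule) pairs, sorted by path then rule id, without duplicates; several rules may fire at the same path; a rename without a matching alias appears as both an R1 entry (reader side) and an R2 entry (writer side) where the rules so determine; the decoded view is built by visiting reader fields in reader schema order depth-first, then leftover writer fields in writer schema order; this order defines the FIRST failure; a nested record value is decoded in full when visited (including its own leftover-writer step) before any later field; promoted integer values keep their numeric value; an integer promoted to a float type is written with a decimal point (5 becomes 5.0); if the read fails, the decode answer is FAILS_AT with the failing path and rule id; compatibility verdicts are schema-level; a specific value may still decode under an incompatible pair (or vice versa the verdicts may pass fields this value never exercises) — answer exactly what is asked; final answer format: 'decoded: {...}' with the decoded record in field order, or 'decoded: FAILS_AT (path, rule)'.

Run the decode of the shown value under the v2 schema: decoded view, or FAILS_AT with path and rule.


decoded: FAILS_AT (id, R3)

in Event below, arrows point writer -> reader
decode walk for Event under reader schema v2:
  status := "AMBER"
  addr.weight := 0.0
  addr.zip := 40
  payload := 0xBEEF
  owner := "omega"
  balance := null (absent, optional -> null)
  read fails at id under R3
  => FAILS_AT (id, R3)
the other Event changes do not affect what is asked:
  renamed field height to balance in record Event -> triggers nothing under the printed rules; the Event answer is the same either way
  field weight in record Contact: required changed to optional -> matters for Event compatibility verdicts, not for this value's decode


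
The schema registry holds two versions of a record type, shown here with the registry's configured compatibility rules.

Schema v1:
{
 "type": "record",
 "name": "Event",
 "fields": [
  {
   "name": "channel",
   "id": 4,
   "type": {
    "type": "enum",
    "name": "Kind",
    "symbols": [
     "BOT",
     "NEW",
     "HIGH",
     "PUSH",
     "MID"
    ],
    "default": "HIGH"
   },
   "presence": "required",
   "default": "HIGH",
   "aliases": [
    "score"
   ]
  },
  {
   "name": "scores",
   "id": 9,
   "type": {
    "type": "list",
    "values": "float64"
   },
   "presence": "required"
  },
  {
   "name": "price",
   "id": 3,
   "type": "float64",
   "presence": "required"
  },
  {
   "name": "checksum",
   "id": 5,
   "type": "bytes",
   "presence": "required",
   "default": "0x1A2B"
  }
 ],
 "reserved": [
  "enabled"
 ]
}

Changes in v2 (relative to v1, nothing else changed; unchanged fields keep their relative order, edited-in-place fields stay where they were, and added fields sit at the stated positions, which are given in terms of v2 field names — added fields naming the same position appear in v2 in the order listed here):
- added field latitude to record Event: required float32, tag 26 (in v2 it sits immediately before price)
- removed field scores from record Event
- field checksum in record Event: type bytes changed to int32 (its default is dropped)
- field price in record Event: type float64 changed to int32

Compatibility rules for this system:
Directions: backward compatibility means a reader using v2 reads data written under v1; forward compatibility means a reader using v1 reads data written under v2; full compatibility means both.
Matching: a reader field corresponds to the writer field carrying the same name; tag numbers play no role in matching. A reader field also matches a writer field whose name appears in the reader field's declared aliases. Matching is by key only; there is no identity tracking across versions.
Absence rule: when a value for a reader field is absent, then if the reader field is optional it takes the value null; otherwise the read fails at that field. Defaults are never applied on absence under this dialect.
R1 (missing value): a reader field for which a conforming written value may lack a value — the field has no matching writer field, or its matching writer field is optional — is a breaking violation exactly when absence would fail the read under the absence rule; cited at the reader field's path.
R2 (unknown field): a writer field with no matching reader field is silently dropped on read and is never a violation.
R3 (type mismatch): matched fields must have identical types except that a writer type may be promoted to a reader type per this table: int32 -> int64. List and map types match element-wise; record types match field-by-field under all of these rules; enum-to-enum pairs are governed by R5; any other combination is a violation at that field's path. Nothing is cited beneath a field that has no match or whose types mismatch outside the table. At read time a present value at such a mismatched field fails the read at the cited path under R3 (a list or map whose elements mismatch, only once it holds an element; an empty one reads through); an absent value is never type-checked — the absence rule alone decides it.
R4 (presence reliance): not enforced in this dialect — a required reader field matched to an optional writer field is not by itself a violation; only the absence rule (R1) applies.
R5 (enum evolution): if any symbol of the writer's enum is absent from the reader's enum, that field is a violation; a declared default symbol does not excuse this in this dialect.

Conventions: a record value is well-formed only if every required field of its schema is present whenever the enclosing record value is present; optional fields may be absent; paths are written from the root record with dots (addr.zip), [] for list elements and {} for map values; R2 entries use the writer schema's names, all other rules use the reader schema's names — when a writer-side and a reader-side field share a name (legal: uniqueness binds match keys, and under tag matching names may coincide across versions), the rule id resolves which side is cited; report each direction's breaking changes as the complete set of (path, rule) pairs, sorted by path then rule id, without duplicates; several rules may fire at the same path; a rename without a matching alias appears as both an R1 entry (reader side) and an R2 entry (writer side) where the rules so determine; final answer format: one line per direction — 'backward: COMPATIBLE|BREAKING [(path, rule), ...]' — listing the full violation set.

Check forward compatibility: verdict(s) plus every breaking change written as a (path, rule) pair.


forward: BREAKING [(checksum, R3), (price, R3), (scores, R1)]

the writer's type comes first in each Event pair
forward analysis of Event with v1 as reader and v2 as writer:
  channel: paired with writer channel (Kind -> Kind; writer required)
  scores: no writer-side match
  price: paired with writer price (int32 -> float64; writer required)
  checksum: paired with writer checksum (int32 -> bytes; writer required)
  writer field latitude has no reader counterpart
  breaking: (checksum, R3)
  breaking: (price, R3)
  breaking: (scores, R1)
  => forward: BREAKING (3)
the other Event changes do not affect what is asked:
  added field latitude to record Event: required float32, tag 26 (in v2 it sits immediately before price) -> matters only for Event's backward compatibility — outside the asked direction


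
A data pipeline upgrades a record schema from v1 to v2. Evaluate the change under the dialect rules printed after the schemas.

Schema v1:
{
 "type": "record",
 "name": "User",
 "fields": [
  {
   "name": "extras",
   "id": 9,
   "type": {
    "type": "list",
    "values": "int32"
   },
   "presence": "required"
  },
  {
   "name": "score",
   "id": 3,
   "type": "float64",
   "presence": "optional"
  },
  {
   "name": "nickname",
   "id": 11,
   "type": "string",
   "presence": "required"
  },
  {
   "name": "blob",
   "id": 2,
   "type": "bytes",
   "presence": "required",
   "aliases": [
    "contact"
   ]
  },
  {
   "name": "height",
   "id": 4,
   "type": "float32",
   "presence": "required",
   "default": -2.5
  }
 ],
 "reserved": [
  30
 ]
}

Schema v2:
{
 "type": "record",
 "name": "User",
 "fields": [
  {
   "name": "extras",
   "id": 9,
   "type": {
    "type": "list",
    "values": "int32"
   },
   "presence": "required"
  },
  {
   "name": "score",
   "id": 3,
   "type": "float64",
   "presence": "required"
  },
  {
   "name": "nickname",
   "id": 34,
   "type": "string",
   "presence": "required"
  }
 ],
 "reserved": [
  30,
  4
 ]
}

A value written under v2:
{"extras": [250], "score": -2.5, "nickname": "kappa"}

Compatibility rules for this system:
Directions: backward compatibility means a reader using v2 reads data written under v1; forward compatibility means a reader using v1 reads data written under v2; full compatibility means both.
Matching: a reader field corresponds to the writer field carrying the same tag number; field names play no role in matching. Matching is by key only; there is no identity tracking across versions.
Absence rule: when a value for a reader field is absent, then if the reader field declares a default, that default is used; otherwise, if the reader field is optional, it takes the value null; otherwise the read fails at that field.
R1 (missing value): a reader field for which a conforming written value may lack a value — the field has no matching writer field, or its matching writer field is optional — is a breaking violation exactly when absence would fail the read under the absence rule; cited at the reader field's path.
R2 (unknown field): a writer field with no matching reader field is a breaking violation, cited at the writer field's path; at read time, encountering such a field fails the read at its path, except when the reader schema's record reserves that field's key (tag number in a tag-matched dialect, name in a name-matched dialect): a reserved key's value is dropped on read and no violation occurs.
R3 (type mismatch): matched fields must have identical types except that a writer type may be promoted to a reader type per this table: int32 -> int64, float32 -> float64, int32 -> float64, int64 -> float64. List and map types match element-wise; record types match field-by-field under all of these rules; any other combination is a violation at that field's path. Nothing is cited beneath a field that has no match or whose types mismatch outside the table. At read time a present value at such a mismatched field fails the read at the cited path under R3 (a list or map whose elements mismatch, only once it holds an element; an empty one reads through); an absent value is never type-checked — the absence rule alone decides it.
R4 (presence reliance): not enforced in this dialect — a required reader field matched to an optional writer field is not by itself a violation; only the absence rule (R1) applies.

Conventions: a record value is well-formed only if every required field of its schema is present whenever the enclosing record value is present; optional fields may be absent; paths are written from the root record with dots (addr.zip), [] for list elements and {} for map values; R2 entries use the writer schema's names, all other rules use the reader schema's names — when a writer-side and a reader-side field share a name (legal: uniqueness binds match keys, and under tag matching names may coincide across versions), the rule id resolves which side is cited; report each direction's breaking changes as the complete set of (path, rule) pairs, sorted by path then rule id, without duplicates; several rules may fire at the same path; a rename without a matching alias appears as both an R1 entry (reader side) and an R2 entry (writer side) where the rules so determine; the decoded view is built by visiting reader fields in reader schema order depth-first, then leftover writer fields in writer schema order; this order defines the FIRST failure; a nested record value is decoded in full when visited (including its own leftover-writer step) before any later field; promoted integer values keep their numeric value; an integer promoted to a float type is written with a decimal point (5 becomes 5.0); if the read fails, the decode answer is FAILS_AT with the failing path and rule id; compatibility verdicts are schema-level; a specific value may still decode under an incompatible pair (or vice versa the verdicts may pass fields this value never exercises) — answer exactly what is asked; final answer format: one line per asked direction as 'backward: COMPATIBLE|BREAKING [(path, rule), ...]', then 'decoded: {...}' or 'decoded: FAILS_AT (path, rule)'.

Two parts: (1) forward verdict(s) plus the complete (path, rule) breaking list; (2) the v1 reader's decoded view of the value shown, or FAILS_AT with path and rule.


each type pair in User: writer, then reader
checking forward for User: reader v1 against writer v2:
  extras <- extras (list<int32> -> list<int32>, writer required)
  score <- score (float64 -> float64, writer required)
  no writer field matches reader nickname
  no writer field matches reader blob
  no writer field matches reader height
  leftover writer field: nickname
  breaking: (blob, R1)
  breaking: (nickname, R1)
  breaking: (nickname, R2)
  => 3 violation(s): forward is BREAKING for User
decoding the User value with the v1 reader:
  extras := [250]
  score := -2.5
  read fails at nickname under R1 (no fill)
  => FAILS_AT (nickname, R1)
diffs on User not affecting the asked answer:
  field score in record User: optional changed to required -> matters only for User's backward compatibility — outside the asked direction
  removed field height from record User (its key 4 joins the reserved list) -> no rule fires on it in User's dialect; the asked verdict holds

forward: BREAKING [(blob, R1), (nickname, R1), (nickname, R2)]; decoded: FAILS_AT (nickname, R1)


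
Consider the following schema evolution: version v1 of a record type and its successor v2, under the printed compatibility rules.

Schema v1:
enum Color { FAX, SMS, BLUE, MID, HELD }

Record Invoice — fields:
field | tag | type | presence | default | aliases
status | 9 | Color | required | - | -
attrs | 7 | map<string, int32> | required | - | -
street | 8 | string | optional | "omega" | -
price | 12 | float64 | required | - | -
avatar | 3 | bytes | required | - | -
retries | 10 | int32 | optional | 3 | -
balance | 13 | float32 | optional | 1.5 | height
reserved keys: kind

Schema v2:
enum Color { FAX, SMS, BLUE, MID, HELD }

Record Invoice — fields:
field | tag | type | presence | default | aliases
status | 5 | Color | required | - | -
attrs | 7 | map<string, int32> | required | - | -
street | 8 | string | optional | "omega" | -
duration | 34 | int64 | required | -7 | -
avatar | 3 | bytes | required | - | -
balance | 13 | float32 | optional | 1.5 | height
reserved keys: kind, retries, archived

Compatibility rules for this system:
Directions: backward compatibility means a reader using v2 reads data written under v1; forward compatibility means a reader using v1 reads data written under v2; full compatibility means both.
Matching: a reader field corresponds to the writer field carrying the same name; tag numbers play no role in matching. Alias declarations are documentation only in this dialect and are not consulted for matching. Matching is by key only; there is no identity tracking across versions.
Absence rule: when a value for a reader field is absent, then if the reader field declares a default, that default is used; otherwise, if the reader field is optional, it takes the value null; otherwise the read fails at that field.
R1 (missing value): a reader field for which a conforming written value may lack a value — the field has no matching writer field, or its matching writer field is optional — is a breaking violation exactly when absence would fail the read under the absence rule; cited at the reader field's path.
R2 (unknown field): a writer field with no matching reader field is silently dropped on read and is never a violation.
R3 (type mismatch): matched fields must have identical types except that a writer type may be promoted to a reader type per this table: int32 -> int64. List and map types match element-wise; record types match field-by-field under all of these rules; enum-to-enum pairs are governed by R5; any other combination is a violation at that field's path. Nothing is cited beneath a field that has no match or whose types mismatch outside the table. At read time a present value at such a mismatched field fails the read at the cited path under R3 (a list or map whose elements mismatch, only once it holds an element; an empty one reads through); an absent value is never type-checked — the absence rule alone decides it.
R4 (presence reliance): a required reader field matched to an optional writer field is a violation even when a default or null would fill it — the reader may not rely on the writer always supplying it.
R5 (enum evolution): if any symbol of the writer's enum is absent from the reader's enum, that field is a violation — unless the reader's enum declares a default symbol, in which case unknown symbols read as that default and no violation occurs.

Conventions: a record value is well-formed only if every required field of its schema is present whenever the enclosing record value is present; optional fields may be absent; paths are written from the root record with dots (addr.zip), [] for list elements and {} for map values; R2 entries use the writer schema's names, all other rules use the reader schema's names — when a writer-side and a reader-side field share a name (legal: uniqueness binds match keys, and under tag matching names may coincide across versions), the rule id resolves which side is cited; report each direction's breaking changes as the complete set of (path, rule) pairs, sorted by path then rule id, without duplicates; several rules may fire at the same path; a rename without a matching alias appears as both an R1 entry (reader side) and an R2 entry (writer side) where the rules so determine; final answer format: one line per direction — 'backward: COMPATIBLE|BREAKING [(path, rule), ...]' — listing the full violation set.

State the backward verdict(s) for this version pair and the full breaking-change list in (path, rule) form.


backward: COMPATIBLE []

the writer's type comes first in each Invoice pair
backward analysis of Invoice with v2 as reader and v1 as writer:
  status <- status (Color -> Color, writer required)
  attrs <- attrs (map<string, int32> -> map<string, int32>, writer required)
  street <- street (string -> string, writer optional)
  duration: no writer match
  avatar <- avatar (bytes -> bytes, writer required)
  balance <- balance (float32 -> float32, writer optional)
  leftover writer field: price
  leftover writer field: retries
  => backward verdict for Invoice: COMPATIBLE, no violations
checking off the Invoice differences that do not matter here:
  field status in record Invoice: tag 9 changed to 5 -> triggers nothing under Invoice's printed rules — same verdict
  added field duration to record Invoice: required int64, tag 34, default -7 (in v2 it sits immediately before avatar) -> triggers nothing under Invoice's printed rules — same verdict
  removed field retries from record Invoice (its key "retries" joins the reserved list) -> triggers nothing under Invoice's printed rules — same verdict
  removed field price from record Invoice -> matters only for Invoice's forward compatibility — outside the asked direction


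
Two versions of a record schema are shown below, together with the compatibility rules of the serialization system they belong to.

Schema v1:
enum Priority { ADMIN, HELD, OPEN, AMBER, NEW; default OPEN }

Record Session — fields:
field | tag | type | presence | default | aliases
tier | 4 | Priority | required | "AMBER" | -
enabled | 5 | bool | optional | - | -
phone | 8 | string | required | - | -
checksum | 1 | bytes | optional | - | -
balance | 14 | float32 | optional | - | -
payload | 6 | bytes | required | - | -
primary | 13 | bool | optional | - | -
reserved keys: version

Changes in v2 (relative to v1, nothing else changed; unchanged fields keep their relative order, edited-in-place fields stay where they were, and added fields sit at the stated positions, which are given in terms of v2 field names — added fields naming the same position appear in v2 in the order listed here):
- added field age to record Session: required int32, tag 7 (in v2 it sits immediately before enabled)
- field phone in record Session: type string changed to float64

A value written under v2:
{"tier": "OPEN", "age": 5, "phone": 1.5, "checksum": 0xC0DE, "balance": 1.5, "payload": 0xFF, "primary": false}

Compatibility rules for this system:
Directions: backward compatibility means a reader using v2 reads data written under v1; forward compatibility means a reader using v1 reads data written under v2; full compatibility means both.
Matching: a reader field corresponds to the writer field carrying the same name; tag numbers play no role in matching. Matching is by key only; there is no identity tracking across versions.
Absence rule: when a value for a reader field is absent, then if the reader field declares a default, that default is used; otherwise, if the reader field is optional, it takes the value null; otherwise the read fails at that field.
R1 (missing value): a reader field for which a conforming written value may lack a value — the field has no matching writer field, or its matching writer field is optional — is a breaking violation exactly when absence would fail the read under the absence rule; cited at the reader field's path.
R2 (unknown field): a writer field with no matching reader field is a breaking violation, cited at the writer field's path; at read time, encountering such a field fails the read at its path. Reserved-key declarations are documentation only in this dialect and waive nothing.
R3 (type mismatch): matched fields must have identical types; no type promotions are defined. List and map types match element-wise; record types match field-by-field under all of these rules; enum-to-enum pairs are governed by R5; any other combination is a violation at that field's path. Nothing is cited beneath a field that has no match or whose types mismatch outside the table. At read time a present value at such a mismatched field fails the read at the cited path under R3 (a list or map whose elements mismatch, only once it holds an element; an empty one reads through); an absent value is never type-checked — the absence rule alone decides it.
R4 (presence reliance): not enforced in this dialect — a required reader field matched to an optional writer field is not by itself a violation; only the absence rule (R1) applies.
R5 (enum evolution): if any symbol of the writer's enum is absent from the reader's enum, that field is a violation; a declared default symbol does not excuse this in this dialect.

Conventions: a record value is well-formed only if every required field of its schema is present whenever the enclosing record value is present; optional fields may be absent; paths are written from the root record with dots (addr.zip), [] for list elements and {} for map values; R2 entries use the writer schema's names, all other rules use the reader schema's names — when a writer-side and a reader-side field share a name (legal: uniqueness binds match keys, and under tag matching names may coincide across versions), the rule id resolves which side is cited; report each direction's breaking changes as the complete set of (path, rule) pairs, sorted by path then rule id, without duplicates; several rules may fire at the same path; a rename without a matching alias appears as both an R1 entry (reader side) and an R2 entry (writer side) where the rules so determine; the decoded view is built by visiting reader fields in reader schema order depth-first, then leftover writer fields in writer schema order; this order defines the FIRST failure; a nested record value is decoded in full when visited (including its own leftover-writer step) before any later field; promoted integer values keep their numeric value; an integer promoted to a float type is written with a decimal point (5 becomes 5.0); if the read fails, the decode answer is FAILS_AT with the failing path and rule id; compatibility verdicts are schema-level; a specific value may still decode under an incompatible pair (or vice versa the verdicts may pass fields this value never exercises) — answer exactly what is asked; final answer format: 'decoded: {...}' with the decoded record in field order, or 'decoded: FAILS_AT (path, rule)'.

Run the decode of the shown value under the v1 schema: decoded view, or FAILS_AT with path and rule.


decoded: FAILS_AT (phone, R3)

the writer's type comes first in each Session pair
decode (reader v1):
  tier := "OPEN"
  enabled := null (missing; optional => null)
  read fails at phone under R3
  => FAILS_AT (phone, R3)
the rest of the Session diff is inert for this question:
  added field age to record Session: required int32, tag 7 (in v2 it sits immediately before enabled) -> shifts the Session verdicts, not this decode
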